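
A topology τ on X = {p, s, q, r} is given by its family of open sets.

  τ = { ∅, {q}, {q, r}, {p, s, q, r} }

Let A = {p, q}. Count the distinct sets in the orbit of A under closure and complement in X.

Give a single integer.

closure: X∖int(X∖A) = X∖∅ = {p, s, q, r}
Let k=closure and c=complement:
  1. A     = {p, q}
  2. kA    = {p, s, q, r}
  3. cA    = {s, r}
  4. ckA   = ∅
  5. kcA   = {p, s, r}
  6. ckcA  = {q}
— saturated at 6

6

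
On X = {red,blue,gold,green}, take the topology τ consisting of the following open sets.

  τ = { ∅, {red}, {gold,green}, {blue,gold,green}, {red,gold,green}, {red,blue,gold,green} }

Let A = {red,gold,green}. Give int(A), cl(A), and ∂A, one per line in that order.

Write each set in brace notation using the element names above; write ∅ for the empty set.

U open, U⊆A: ∅, {red}, {gold,green}, {red,gold,green}. int(A) = ⋃ = {red,gold,green}
X∖A={blue}, int(X∖A)=∅, hence cl(A)={red,blue,gold,green}
∂A: remove int from cl → {blue}

int(A) = {red,gold,green}
cl(A)  = {red,blue,gold,green}
∂A     = {blue}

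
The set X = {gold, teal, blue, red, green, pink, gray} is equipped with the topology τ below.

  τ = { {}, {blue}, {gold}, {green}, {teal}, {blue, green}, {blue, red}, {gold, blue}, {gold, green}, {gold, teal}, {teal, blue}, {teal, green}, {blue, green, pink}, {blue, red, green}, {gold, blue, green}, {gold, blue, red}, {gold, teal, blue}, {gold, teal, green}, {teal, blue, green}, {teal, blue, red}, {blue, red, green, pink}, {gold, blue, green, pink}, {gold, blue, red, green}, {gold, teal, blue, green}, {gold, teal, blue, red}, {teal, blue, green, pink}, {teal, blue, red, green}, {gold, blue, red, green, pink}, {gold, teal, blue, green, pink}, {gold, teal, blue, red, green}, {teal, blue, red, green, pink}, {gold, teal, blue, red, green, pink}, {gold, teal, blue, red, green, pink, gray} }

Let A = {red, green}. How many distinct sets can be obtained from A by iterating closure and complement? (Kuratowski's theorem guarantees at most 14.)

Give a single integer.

8

cl via duality: int({gold, teal, blue, pink, gray}) = {gold, teal, blue}, so X∖{gold, teal, blue} = {red, green, pink, gray}
Write k for closure, c for complement:
  1. A     = {red, green}
  2. kA    = {red, green, pink, gray}
  3. cA    = {gold, teal, blue, pink, gray}
  4. ckA   = {gold, teal, blue}
  5. kcA   = {gold, teal, blue, red, pink, gray}
  6. ckcA  = {green}
  7. kckcA = {green, pink, gray}
  8. ckckcA = {gold, teal, blue, red}
applying k or c yields no new set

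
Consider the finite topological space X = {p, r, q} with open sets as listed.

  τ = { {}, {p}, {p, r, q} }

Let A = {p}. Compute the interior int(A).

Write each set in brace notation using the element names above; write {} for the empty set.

opens ⊆ A: {}, {p}; union → int = {p}

{p}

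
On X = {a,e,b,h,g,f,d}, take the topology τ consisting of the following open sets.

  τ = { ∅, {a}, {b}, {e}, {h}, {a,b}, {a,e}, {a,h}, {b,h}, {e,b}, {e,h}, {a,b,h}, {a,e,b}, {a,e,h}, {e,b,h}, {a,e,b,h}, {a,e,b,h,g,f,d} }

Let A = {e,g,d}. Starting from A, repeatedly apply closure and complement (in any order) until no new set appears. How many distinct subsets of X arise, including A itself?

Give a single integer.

6

cl via duality: int({a,b,h,f}) = {a,b,h}, so X∖{a,b,h} = {e,g,f,d}
Write k for closure, c for complement:
  1. A     = {e,g,d}
  2. kA    = {e,g,f,d}
  3. cA    = {a,b,h,f}
  4. ckA   = {a,b,h}
  5. kcA   = {a,b,h,g,f,d}
  6. ckcA  = {e}
applying k or c yields no new set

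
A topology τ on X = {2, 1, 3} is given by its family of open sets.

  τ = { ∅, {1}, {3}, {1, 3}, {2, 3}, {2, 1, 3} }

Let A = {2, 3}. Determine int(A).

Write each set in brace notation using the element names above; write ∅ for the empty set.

opens ⊆ A: ∅, {3}, {2, 3}; union → int = {2, 3}

{2, 3}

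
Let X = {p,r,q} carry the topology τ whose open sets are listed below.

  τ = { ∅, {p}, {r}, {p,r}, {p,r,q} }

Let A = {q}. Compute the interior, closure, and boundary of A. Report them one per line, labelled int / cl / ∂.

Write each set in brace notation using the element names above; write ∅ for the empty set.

int(A) = ∅
cl(A)  = {q}
∂A     = {q}

interior: largest open inside A is ∅ (from ∅)
cl via duality: int({p,r}) = {p,r}, so X∖{p,r} = {q}
cl∖int = {q}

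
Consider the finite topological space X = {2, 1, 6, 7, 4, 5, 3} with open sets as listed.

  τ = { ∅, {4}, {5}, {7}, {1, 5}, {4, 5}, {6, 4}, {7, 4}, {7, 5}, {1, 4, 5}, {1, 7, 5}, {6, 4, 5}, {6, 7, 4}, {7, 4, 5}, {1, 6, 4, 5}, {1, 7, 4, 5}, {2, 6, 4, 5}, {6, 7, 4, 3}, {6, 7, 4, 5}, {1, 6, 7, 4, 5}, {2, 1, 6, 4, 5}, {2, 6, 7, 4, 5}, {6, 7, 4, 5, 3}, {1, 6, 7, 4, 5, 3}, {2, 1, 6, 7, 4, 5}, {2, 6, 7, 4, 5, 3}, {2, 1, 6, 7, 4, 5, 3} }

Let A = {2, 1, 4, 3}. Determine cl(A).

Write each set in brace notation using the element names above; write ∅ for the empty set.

X∖A={6, 7, 5}, int(X∖A)={7, 5}, hence cl(A)={2, 1, 6, 4, 3}

{2, 1, 6, 4, 3}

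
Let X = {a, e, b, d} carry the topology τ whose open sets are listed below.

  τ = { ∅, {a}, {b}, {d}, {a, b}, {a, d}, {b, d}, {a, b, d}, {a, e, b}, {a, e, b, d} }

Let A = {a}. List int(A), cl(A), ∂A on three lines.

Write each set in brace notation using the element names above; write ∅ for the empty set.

int(A) = {a}
cl(A)  = {a, e}
∂A     = {e}

interior: largest open inside A is {a} (from ∅, {a})
cl via duality: int({e, b, d}) = {b, d}, so X∖{b, d} = {a, e}
cl∖int = {e}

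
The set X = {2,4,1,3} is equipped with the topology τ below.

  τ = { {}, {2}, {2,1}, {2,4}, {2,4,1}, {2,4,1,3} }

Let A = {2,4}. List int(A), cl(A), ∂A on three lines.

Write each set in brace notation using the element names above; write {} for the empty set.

U open, U⊆A: {}, {2}, {2,4}. int(A) = ⋃ = {2,4}
X∖A={1,3}, int(X∖A)={}, hence cl(A)={2,4,1,3}
∂A: remove int from cl → {1,3}

int(A) = {2,4}
cl(A)  = {2,4,1,3}
∂A     = {1,3}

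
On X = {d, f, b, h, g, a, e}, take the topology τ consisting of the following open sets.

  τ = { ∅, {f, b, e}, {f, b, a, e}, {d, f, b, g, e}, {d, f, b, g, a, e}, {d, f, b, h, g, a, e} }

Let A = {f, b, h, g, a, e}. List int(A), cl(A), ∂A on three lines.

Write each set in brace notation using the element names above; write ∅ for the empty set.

opens ⊆ A: ∅, {f, b, e}, {f, b, a, e}; union → int = {f, b, a, e}
complement {d}; its interior ∅; cl(A) = X∖∅ = {d, f, b, h, g, a, e}
boundary = {d, f, b, h, g, a, e} ∖ {f, b, a, e} = {d, h, g}

int(A) = {f, b, a, e}
cl(A)  = {d, f, b, h, g, a, e}
∂A     = {d, h, g}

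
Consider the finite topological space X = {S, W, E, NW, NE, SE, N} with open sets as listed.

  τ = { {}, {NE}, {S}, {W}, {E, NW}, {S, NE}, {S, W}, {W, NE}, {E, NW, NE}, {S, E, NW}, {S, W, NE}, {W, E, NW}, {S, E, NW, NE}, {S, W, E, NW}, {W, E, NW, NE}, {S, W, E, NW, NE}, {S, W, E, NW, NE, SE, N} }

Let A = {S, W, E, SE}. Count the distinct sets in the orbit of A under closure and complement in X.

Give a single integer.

10

cl via duality: int({NW, NE, N}) = {NE}, so X∖{NE} = {S, W, E, NW, SE, N}
Write k for closure, c for complement:
  1. A     = {S, W, E, SE}
  2. kA    = {S, W, E, NW, SE, N}
  3. cA    = {NW, NE, N}
  4. ckA   = {NE}
  5. kcA   = {E, NW, NE, SE, N}
  6. kckA  = {NE, SE, N}
  7. ckcA  = {S, W}
  8. ckckA = {S, W, E, NW}
  9. kckcA = {S, W, SE, N}
  10. ckckcA = {E, NW, NE}
applying k or c yields no new set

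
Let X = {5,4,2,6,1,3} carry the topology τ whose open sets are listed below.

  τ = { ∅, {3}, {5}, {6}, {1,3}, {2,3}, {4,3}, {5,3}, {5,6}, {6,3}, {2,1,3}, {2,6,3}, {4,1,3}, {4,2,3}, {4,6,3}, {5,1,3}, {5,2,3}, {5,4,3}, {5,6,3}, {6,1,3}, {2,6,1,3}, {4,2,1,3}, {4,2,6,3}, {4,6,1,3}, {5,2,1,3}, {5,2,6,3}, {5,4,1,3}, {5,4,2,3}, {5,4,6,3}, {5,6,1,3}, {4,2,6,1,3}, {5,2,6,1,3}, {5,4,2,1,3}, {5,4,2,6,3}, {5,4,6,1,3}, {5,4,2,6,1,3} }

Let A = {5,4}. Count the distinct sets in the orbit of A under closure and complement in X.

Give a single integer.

cl via duality: int({2,6,1,3}) = {2,6,1,3}, so X∖{2,6,1,3} = {5,4}
Write k for closure, c for complement:
  1. A     = {5,4}
  2. cA    = {2,6,1,3}
  3. kcA   = {4,2,6,1,3}
  4. ckcA  = {5}
applying k or c yields no new set

4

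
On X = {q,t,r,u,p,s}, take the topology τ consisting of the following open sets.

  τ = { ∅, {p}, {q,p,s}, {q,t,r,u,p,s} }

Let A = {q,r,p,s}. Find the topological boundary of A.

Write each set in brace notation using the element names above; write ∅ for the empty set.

{t,r,u}

interior: largest open inside A is {q,p,s} (from ∅, {p}, {q,p,s})
cl via duality: int({t,u}) = ∅, so X∖∅ = {q,t,r,u,p,s}
cl∖int = {t,r,u}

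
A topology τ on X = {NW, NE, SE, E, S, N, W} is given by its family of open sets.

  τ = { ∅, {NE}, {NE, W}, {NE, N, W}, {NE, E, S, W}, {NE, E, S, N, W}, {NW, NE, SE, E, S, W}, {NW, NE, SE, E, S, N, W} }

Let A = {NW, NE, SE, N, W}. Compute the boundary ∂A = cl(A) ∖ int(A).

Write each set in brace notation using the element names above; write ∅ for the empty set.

{NW, SE, E, S}

opens ⊆ A: ∅, {NE}, {NE, W}, {NE, N, W}; union → int = {NE, N, W}
complement {E, S}; its interior ∅; cl(A) = X∖∅ = {NW, NE, SE, E, S, N, W}
boundary = {NW, NE, SE, E, S, N, W} ∖ {NE, N, W} = {NW, SE, E, S}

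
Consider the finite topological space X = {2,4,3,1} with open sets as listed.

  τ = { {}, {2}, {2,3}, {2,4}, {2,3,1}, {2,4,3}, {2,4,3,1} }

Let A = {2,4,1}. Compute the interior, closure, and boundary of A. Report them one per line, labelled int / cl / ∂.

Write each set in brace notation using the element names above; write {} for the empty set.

int(A) = {2,4}
cl(A)  = {2,4,3,1}
∂A     = {3,1}

open subsets of A: {}, {2}, {2,4}; so int(A) = {2,4}
closure: X∖int(X∖A) = X∖{} = {2,4,3,1}
∂A = {2,4,3,1} minus {2,4} = {3,1}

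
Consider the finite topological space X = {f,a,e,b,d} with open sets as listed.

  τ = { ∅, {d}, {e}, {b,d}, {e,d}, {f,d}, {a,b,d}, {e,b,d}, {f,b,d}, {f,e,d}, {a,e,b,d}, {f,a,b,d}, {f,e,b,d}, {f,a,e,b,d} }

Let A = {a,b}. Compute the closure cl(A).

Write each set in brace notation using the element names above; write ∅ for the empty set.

{a,b}

X∖A={f,e,d}, int(X∖A)={f,e,d}, hence cl(A)={a,b}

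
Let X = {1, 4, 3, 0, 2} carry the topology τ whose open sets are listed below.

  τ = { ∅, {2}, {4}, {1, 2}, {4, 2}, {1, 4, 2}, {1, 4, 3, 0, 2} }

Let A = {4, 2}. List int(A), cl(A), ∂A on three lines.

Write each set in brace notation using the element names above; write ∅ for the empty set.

int(A) = {4, 2}
cl(A)  = {1, 4, 3, 0, 2}
∂A     = {1, 3, 0}

U open, U⊆A: ∅, {2}, {4}, {4, 2}. int(A) = ⋃ = {4, 2}
X∖A={1, 3, 0}, int(X∖A)=∅, hence cl(A)={1, 4, 3, 0, 2}
∂A: remove int from cl → {1, 3, 0}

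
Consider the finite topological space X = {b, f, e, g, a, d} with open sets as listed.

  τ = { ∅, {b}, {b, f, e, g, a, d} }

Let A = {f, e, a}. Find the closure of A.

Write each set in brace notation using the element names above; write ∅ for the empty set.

{f, e, g, a, d}

complement {b, g, d}; its interior {b}; cl(A) = X∖{b} = {f, e, g, a, d}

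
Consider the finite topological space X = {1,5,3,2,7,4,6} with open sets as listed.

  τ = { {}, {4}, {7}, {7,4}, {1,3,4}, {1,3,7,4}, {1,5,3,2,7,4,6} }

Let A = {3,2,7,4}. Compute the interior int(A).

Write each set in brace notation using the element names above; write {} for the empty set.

{7,4}

U open, U⊆A: {}, {4}, {7}, {7,4}. int(A) = ⋃ = {7,4}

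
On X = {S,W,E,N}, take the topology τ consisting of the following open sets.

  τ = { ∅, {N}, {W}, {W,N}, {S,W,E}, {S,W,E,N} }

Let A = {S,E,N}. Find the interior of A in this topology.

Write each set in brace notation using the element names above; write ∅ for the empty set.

open subsets of A: ∅, {N}; so int(A) = {N}

{N}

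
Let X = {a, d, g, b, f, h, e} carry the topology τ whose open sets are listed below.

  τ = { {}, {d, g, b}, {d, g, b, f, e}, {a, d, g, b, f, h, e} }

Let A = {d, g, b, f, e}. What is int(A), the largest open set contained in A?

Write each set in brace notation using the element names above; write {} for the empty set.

{d, g, b, f, e}

open subsets of A: {}, {d, g, b}, {d, g, b, f, e}; so int(A) = {d, g, b, f, e}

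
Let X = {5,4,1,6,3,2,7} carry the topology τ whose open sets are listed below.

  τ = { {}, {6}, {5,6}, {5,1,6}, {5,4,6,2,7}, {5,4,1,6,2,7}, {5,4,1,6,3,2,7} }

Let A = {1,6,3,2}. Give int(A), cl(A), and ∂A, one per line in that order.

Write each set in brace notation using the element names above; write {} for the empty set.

int(A) = {6}
cl(A)  = {5,4,1,6,3,2,7}
∂A     = {5,4,1,3,2,7}

U open, U⊆A: {}, {6}. int(A) = ⋃ = {6}
X∖A={5,4,7}, int(X∖A)={}, hence cl(A)={5,4,1,6,3,2,7}
∂A: remove int from cl → {5,4,1,3,2,7}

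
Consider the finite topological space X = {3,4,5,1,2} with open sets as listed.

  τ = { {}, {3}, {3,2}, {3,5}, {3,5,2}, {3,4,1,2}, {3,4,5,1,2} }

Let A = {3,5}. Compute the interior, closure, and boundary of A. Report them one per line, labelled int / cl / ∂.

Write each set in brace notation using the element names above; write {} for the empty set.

U open, U⊆A: {}, {3}, {3,5}. int(A) = ⋃ = {3,5}
X∖A={4,1,2}, int(X∖A)={}, hence cl(A)={3,4,5,1,2}
∂A: remove int from cl → {4,1,2}

int(A) = {3,5}
cl(A)  = {3,4,5,1,2}
∂A     = {4,1,2}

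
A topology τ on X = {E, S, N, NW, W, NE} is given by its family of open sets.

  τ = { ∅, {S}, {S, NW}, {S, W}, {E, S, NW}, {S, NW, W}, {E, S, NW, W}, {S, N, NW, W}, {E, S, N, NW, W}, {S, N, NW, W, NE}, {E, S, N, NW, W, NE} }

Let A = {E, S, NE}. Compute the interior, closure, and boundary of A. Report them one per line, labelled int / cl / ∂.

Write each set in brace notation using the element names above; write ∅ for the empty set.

opens ⊆ A: ∅, {S}; union → int = {S}
complement {N, NW, W}; its interior ∅; cl(A) = X∖∅ = {E, S, N, NW, W, NE}
boundary = {E, S, N, NW, W, NE} ∖ {S} = {E, N, NW, W, NE}

int(A) = {S}
cl(A)  = {E, S, N, NW, W, NE}
∂A     = {E, N, NW, W, NE}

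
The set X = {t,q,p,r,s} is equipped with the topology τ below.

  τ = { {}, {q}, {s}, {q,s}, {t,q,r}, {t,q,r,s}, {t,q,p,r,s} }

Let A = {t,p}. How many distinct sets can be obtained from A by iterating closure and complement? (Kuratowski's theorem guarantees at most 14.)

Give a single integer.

6

X∖A={q,r,s}, int(X∖A)={q,s}, hence cl(A)={t,p,r}
Orbit (k=closure, c=complement):
  1. A     = {t,p}
  2. kA    = {t,p,r}
  3. cA    = {q,r,s}
  4. ckA   = {q,s}
  5. kcA   = {t,q,p,r,s}
  6. ckcA  = {}
(closed under both — stop)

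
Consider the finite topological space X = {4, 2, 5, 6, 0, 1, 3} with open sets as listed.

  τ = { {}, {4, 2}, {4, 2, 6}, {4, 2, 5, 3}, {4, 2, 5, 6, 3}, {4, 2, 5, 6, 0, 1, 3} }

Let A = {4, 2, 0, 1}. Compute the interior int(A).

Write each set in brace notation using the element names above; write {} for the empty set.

open subsets of A: {}, {4, 2}; so int(A) = {4, 2}

{4, 2}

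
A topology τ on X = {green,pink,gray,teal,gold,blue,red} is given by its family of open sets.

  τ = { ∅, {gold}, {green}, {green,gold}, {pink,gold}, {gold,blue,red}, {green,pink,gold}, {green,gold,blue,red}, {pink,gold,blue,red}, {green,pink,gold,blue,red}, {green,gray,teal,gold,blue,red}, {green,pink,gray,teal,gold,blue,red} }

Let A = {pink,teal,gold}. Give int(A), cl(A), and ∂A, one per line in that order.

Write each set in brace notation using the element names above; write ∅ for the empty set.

U open, U⊆A: ∅, {gold}, {pink,gold}. int(A) = ⋃ = {pink,gold}
X∖A={green,gray,blue,red}, int(X∖A)={green}, hence cl(A)={pink,gray,teal,gold,blue,red}
∂A: remove int from cl → {gray,teal,blue,red}

int(A) = {pink,gold}
cl(A)  = {pink,gray,teal,gold,blue,red}
∂A     = {gray,teal,blue,red}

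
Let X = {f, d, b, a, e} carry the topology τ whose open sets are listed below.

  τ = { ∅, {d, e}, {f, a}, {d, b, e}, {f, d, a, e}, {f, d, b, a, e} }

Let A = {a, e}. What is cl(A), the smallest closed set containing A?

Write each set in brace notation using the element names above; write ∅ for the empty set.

X∖A={f, d, b}, int(X∖A)=∅, hence cl(A)={f, d, b, a, e}

{f, d, b, a, e}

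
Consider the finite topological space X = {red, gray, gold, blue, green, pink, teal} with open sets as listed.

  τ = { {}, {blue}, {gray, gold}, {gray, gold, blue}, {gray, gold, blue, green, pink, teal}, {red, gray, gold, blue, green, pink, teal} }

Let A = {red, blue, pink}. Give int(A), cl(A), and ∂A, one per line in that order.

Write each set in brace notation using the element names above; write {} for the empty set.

int(A) = {blue}
cl(A)  = {red, blue, green, pink, teal}
∂A     = {red, green, pink, teal}

open subsets of A: {}, {blue}; so int(A) = {blue}
closure: X∖int(X∖A) = X∖{gray, gold} = {red, blue, green, pink, teal}
∂A = {red, blue, green, pink, teal} minus {blue} = {red, green, pink, teal}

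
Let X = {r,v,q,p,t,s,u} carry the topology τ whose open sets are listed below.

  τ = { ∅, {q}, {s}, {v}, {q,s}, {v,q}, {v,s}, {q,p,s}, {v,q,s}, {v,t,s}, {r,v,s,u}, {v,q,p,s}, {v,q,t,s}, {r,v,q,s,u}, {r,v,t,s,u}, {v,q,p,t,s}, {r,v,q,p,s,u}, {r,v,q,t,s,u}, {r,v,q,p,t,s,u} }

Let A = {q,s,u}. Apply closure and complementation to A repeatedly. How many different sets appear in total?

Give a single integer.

8

cl via duality: int({r,v,p,t}) = {v}, so X∖{v} = {r,q,p,t,s,u}
Write k for closure, c for complement:
  1. A     = {q,s,u}
  2. kA    = {r,q,p,t,s,u}
  3. cA    = {r,v,p,t}
  4. ckA   = {v}
  5. kcA   = {r,v,p,t,u}
  6. kckA  = {r,v,t,u}
  7. ckcA  = {q,s}
  8. ckckA = {q,p,s}
applying k or c yields no new set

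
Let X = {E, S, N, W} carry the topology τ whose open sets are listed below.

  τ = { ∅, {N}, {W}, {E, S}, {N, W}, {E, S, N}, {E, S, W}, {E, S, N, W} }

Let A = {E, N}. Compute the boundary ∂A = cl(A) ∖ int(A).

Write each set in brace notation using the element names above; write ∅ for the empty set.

opens ⊆ A: ∅, {N}; union → int = {N}
complement {S, W}; its interior {W}; cl(A) = X∖{W} = {E, S, N}
boundary = {E, S, N} ∖ {N} = {E, S}

{E, S}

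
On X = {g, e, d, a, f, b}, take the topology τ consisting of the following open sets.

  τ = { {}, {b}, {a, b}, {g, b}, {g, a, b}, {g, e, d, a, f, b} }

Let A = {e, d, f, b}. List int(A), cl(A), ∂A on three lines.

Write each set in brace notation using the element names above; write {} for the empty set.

int(A) = {b}
cl(A)  = {g, e, d, a, f, b}
∂A     = {g, e, d, a, f}

interior: largest open inside A is {b} (from {}, {b})
cl via duality: int({g, a}) = {}, so X∖{} = {g, e, d, a, f, b}
cl∖int = {g, e, d, a, f}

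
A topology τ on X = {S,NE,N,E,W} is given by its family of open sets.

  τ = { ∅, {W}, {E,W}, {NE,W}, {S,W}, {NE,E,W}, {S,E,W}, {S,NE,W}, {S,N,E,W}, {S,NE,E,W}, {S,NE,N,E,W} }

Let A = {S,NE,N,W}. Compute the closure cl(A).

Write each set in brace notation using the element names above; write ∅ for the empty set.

cl via duality: int({E}) = ∅, so X∖∅ = {S,NE,N,E,W}

{S,NE,N,E,W}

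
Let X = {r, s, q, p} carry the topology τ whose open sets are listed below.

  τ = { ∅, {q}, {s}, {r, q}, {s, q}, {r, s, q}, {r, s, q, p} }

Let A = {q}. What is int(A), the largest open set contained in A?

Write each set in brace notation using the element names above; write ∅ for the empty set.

opens ⊆ A: ∅, {q}; union → int = {q}

{q}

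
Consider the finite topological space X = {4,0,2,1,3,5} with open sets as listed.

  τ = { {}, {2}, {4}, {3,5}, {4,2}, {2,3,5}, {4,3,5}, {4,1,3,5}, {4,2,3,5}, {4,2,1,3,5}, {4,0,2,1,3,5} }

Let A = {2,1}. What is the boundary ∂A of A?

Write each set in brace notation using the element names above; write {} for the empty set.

{0,1}

interior: largest open inside A is {2} (from {}, {2})
cl via duality: int({4,0,3,5}) = {4,3,5}, so X∖{4,3,5} = {0,2,1}
cl∖int = {0,1}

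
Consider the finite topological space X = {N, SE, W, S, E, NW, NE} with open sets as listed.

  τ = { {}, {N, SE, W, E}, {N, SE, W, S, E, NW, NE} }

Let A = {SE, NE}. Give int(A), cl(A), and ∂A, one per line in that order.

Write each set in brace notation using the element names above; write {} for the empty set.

int(A) = {}
cl(A)  = {N, SE, W, S, E, NW, NE}
∂A     = {N, SE, W, S, E, NW, NE}

interior: largest open inside A is {} (from {})
cl via duality: int({N, W, S, E, NW}) = {}, so X∖{} = {N, SE, W, S, E, NW, NE}
cl∖int = {N, SE, W, S, E, NW, NE}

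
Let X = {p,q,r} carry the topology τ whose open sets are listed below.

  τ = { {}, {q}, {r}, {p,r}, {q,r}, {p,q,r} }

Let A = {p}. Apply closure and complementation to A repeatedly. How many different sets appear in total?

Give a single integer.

4

cl via duality: int({q,r}) = {q,r}, so X∖{q,r} = {p}
Write k for closure, c for complement:
  1. A     = {p}
  2. cA    = {q,r}
  3. kcA   = {p,q,r}
  4. ckcA  = {}
applying k or c yields no new set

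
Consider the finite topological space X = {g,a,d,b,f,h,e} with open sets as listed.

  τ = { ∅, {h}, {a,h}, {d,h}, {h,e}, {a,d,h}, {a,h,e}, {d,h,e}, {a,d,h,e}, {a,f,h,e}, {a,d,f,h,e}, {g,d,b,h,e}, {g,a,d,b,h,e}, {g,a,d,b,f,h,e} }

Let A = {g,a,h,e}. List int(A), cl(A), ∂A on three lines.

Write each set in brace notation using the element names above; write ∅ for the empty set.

opens ⊆ A: ∅, {h}, {a,h}, {h,e}, {a,h,e}; union → int = {a,h,e}
complement {d,b,f}; its interior ∅; cl(A) = X∖∅ = {g,a,d,b,f,h,e}
boundary = {g,a,d,b,f,h,e} ∖ {a,h,e} = {g,d,b,f}

int(A) = {a,h,e}
cl(A)  = {g,a,d,b,f,h,e}
∂A     = {g,d,b,f}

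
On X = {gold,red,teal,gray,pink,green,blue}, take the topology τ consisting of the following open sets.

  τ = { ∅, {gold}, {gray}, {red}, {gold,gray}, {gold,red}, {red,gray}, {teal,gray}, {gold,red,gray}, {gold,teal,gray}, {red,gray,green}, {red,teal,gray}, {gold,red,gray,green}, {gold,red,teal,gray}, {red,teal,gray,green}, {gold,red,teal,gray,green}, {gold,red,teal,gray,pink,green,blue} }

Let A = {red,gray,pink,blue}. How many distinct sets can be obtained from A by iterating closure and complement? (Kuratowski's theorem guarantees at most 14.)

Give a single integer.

8

X∖A={gold,teal,green}, int(X∖A)={gold}, hence cl(A)={red,teal,gray,pink,green,blue}
Orbit (k=closure, c=complement):
  1. A     = {red,gray,pink,blue}
  2. kA    = {red,teal,gray,pink,green,blue}
  3. cA    = {gold,teal,green}
  4. ckA   = {gold}
  5. kcA   = {gold,teal,pink,green,blue}
  6. kckA  = {gold,pink,blue}
  7. ckcA  = {red,gray}
  8. ckckA = {red,teal,gray,green}
(closed under both — stop)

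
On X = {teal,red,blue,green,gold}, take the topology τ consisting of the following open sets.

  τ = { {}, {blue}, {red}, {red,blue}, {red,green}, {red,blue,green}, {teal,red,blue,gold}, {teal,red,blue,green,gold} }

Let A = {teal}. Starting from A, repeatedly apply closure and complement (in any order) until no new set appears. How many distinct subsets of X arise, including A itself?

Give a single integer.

6

complement {red,blue,green,gold}; its interior {red,blue,green}; cl(A) = X∖{red,blue,green} = {teal,gold}
With k = closure, c = complement:
  1. A     = {teal}
  2. kA    = {teal,gold}
  3. cA    = {red,blue,green,gold}
  4. ckA   = {red,blue,green}
  5. kcA   = {teal,red,blue,green,gold}
  6. ckcA  = {}
k, c of each give nothing new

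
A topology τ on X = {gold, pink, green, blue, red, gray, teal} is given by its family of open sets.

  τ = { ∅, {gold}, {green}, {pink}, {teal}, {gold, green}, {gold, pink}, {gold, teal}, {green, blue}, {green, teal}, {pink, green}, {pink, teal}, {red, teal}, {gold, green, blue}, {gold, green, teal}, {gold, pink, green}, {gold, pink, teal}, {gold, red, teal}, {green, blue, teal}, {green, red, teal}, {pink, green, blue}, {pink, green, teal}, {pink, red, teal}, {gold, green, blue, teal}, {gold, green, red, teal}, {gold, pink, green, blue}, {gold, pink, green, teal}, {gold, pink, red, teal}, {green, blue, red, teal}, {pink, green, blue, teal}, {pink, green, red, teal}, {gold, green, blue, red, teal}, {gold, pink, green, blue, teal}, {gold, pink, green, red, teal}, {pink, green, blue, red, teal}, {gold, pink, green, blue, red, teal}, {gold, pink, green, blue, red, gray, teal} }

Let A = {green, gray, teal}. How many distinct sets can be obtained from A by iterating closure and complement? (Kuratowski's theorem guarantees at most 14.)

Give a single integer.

8

complement {gold, pink, blue, red}; its interior {gold, pink}; cl(A) = X∖{gold, pink} = {green, blue, red, gray, teal}
With k = closure, c = complement:
  1. A     = {green, gray, teal}
  2. kA    = {green, blue, red, gray, teal}
  3. cA    = {gold, pink, blue, red}
  4. ckA   = {gold, pink}
  5. kcA   = {gold, pink, blue, red, gray}
  6. kckA  = {gold, pink, gray}
  7. ckcA  = {green, teal}
  8. ckckA = {green, blue, red, teal}
k, c of each give nothing new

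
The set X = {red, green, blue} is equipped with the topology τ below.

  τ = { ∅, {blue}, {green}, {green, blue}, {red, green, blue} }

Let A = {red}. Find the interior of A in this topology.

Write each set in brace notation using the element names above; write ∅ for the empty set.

∅

opens ⊆ A: ∅; union → int = ∅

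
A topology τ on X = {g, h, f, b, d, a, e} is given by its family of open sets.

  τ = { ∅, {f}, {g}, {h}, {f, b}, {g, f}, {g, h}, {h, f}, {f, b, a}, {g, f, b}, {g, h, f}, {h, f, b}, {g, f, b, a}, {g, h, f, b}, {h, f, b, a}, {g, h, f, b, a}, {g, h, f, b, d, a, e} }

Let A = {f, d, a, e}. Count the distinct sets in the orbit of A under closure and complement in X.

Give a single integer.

8

closure: X∖int(X∖A) = X∖{g, h} = {f, b, d, a, e}
Let k=closure and c=complement:
  1. A     = {f, d, a, e}
  2. kA    = {f, b, d, a, e}
  3. cA    = {g, h, b}
  4. ckA   = {g, h}
  5. kcA   = {g, h, b, d, a, e}
  6. kckA  = {g, h, d, e}
  7. ckcA  = {f}
  8. ckckA = {f, b, a}
— saturated at 8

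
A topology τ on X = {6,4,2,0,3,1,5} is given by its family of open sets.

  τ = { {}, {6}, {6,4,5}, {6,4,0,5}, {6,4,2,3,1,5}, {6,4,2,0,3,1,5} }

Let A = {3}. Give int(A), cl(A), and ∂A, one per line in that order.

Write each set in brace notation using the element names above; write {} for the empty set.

open subsets of A: {}; so int(A) = {}
closure: X∖int(X∖A) = X∖{6,4,0,5} = {2,3,1}
∂A = {2,3,1} minus {} = {2,3,1}

int(A) = {}
cl(A)  = {2,3,1}
∂A     = {2,3,1}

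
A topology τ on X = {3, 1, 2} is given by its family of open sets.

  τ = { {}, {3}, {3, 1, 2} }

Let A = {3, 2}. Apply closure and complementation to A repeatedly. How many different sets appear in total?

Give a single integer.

6

cl via duality: int({1}) = {}, so X∖{} = {3, 1, 2}
Write k for closure, c for complement:
  1. A     = {3, 2}
  2. kA    = {3, 1, 2}
  3. cA    = {1}
  4. ckA   = {}
  5. kcA   = {1, 2}
  6. ckcA  = {3}
applying k or c yields no new set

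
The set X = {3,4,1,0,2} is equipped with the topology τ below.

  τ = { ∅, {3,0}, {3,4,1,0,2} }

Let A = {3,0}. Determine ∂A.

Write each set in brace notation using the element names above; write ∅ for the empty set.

{4,1,2}

interior: largest open inside A is {3,0} (from ∅, {3,0})
cl via duality: int({4,1,2}) = ∅, so X∖∅ = {3,4,1,0,2}
cl∖int = {4,1,2}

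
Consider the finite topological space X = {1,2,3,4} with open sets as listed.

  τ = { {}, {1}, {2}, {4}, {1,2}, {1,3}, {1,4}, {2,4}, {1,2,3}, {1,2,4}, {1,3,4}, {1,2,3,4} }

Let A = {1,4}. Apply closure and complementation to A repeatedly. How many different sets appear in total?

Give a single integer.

cl via duality: int({2,3}) = {2}, so X∖{2} = {1,3,4}
Write k for closure, c for complement:
  1. A     = {1,4}
  2. kA    = {1,3,4}
  3. cA    = {2,3}
  4. ckA   = {2}
applying k or c yields no new set

4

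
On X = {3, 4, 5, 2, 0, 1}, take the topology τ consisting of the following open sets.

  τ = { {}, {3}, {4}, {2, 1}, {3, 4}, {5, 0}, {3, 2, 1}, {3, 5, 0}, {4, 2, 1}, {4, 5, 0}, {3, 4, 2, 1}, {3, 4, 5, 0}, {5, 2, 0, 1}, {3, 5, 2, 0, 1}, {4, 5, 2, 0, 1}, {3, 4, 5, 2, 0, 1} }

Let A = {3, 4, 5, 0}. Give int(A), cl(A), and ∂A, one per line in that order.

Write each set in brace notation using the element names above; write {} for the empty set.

int(A) = {3, 4, 5, 0}
cl(A)  = {3, 4, 5, 0}
∂A     = {}

open subsets of A: {}, {4}, {3}, {3, 4}, {5, 0}, {4, 5, 0}, {3, 5, 0}, {3, 4, 5, 0}; so int(A) = {3, 4, 5, 0}
closure: X∖int(X∖A) = X∖{2, 1} = {3, 4, 5, 0}
∂A = {3, 4, 5, 0} minus {3, 4, 5, 0} = {}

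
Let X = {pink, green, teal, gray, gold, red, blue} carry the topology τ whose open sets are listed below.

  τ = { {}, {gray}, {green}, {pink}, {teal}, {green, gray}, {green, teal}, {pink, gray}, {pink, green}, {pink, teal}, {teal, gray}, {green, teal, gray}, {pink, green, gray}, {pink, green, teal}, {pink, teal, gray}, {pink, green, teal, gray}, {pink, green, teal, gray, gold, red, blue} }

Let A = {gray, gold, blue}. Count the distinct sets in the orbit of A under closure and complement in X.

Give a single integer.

complement {pink, green, teal, red}; its interior {pink, green, teal}; cl(A) = X∖{pink, green, teal} = {gray, gold, red, blue}
With k = closure, c = complement:
  1. A     = {gray, gold, blue}
  2. kA    = {gray, gold, red, blue}
  3. cA    = {pink, green, teal, red}
  4. ckA   = {pink, green, teal}
  5. kcA   = {pink, green, teal, gold, red, blue}
  6. ckcA  = {gray}
k, c of each give nothing new

6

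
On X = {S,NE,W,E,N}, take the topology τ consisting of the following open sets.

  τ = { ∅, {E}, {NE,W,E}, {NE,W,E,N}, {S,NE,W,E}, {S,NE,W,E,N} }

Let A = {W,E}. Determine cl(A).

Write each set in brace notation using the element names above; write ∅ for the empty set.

{S,NE,W,E,N}

cl via duality: int({S,NE,N}) = ∅, so X∖∅ = {S,NE,W,E,N}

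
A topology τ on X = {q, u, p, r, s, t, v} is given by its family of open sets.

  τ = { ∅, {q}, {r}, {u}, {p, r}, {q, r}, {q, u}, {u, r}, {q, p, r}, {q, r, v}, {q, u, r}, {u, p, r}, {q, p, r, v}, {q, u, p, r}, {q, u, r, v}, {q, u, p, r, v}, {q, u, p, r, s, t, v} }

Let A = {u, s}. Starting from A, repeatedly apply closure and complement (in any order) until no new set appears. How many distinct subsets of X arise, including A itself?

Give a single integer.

complement {q, p, r, t, v}; its interior {q, p, r, v}; cl(A) = X∖{q, p, r, v} = {u, s, t}
With k = closure, c = complement:
  1. A     = {u, s}
  2. kA    = {u, s, t}
  3. cA    = {q, p, r, t, v}
  4. ckA   = {q, p, r, v}
  5. kcA   = {q, p, r, s, t, v}
  6. ckcA  = {u}
k, c of each give nothing new

6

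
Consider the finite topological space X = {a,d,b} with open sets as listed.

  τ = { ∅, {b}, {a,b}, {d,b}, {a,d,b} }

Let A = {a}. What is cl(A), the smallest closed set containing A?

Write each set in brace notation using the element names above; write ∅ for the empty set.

{a}

cl via duality: int({d,b}) = {d,b}, so X∖{d,b} = {a}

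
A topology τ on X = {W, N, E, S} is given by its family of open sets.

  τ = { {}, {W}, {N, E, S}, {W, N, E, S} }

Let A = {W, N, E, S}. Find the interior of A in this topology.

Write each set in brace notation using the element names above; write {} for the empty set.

{W, N, E, S}

opens ⊆ A: {}, {W}, {N, E, S}, {W, N, E, S}; union → int = {W, N, E, S}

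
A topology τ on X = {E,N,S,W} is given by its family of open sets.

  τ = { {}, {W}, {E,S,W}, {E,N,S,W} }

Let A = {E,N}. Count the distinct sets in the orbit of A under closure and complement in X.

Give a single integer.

6

X∖A={S,W}, int(X∖A)={W}, hence cl(A)={E,N,S}
Orbit (k=closure, c=complement):
  1. A     = {E,N}
  2. kA    = {E,N,S}
  3. cA    = {S,W}
  4. ckA   = {W}
  5. kcA   = {E,N,S,W}
  6. ckcA  = {}
(closed under both — stop)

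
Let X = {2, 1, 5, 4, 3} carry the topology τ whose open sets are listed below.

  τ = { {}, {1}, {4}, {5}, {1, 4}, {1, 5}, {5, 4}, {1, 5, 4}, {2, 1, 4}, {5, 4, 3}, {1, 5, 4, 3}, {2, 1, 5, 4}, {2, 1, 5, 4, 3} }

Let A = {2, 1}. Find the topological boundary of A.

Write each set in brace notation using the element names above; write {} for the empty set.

open subsets of A: {}, {1}; so int(A) = {1}
closure: X∖int(X∖A) = X∖{5, 4, 3} = {2, 1}
∂A = {2, 1} minus {1} = {2}

{2}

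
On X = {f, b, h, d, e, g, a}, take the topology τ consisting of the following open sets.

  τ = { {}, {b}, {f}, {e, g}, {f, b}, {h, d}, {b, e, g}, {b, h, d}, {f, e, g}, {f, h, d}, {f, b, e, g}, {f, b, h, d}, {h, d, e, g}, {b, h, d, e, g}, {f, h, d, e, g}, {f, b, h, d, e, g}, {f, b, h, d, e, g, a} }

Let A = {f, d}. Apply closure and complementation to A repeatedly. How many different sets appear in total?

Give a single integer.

closure: X∖int(X∖A) = X∖{b, e, g} = {f, h, d, a}
Let k=closure and c=complement:
  1. A     = {f, d}
  2. kA    = {f, h, d, a}
  3. cA    = {b, h, e, g, a}
  4. ckA   = {b, e, g}
  5. kcA   = {b, h, d, e, g, a}
  6. kckA  = {b, e, g, a}
  7. ckcA  = {f}
  8. ckckA = {f, h, d}
  9. kckcA = {f, a}
  10. ckckcA = {b, h, d, e, g}
— saturated at 10

10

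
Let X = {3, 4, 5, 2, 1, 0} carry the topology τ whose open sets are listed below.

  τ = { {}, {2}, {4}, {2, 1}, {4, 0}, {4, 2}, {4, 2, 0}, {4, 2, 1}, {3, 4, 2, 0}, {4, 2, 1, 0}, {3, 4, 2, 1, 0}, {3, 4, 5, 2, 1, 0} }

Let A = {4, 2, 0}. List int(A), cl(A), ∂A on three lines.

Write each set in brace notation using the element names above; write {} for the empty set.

int(A) = {4, 2, 0}
cl(A)  = {3, 4, 5, 2, 1, 0}
∂A     = {3, 5, 1}

opens ⊆ A: {}, {4}, {2}, {4, 0}, {4, 2}, {4, 2, 0}; union → int = {4, 2, 0}
complement {3, 5, 1}; its interior {}; cl(A) = X∖{} = {3, 4, 5, 2, 1, 0}
boundary = {3, 4, 5, 2, 1, 0} ∖ {4, 2, 0} = {3, 5, 1}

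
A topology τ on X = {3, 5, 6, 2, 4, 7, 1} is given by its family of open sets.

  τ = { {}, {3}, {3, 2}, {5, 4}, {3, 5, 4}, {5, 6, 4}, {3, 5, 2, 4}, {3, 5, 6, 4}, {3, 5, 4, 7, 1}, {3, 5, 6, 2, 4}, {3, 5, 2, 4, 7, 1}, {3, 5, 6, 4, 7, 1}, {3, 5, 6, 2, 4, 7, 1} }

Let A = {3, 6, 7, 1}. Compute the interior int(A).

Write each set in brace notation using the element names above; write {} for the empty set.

{3}

opens ⊆ A: {}, {3}; union → int = {3}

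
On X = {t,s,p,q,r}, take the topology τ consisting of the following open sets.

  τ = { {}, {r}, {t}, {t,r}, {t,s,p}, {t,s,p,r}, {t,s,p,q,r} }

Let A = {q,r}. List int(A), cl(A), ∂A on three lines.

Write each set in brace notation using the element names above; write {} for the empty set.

open subsets of A: {}, {r}; so int(A) = {r}
closure: X∖int(X∖A) = X∖{t,s,p} = {q,r}
∂A = {q,r} minus {r} = {q}

int(A) = {r}
cl(A)  = {q,r}
∂A     = {q}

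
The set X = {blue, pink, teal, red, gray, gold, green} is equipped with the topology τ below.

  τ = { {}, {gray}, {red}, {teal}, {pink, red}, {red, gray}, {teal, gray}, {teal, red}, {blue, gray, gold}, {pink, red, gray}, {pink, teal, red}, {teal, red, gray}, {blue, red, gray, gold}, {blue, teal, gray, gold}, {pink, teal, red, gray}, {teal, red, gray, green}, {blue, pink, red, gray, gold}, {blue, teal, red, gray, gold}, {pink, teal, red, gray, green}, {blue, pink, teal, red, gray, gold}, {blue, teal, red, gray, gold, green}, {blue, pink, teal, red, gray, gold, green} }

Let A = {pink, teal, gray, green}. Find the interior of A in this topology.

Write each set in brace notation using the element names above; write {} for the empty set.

opens ⊆ A: {}, {gray}, {teal}, {teal, gray}; union → int = {teal, gray}

{teal, gray}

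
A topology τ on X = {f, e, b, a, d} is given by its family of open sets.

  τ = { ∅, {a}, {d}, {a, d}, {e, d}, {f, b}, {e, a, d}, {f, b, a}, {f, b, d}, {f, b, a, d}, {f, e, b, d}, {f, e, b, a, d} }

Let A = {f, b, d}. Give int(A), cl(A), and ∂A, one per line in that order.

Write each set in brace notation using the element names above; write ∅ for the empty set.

U open, U⊆A: ∅, {d}, {f, b}, {f, b, d}. int(A) = ⋃ = {f, b, d}
X∖A={e, a}, int(X∖A)={a}, hence cl(A)={f, e, b, d}
∂A: remove int from cl → {e}

int(A) = {f, b, d}
cl(A)  = {f, e, b, d}
∂A     = {e}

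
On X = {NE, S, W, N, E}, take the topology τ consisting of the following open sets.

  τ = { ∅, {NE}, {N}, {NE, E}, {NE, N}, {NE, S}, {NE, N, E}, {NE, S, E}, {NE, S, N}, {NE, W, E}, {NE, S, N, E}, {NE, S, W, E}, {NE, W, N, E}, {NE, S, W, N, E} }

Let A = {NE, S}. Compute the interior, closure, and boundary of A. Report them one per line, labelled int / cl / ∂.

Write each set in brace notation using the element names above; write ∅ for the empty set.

int(A) = {NE, S}
cl(A)  = {NE, S, W, E}
∂A     = {W, E}

U open, U⊆A: ∅, {NE}, {NE, S}. int(A) = ⋃ = {NE, S}
X∖A={W, N, E}, int(X∖A)={N}, hence cl(A)={NE, S, W, E}
∂A: remove int from cl → {W, E}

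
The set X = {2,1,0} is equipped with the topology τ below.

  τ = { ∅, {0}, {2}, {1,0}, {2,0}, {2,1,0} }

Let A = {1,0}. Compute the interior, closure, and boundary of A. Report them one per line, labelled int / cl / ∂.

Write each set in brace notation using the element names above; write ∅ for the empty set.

U open, U⊆A: ∅, {0}, {1,0}. int(A) = ⋃ = {1,0}
X∖A={2}, int(X∖A)={2}, hence cl(A)={1,0}
∂A: remove int from cl → ∅

int(A) = {1,0}
cl(A)  = {1,0}
∂A     = ∅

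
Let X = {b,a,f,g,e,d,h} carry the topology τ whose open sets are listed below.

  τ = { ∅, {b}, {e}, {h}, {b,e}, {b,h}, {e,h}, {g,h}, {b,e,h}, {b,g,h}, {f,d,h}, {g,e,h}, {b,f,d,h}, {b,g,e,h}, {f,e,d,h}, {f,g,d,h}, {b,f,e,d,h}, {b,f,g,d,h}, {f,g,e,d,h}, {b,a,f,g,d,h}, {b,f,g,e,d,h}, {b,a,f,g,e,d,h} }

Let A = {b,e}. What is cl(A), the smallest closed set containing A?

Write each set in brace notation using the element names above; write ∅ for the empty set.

{b,a,e}

closure: X∖int(X∖A) = X∖{f,g,d,h} = {b,a,e}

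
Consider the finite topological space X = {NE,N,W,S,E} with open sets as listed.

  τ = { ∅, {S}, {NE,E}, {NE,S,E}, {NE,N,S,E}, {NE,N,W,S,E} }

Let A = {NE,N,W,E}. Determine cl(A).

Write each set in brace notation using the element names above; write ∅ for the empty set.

X∖A={S}, int(X∖A)={S}, hence cl(A)={NE,N,W,E}

{NE,N,W,E}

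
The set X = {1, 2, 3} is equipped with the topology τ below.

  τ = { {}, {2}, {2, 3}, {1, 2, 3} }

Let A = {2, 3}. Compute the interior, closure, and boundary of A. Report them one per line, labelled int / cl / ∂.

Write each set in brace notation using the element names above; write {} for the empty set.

int(A) = {2, 3}
cl(A)  = {1, 2, 3}
∂A     = {1}

interior: largest open inside A is {2, 3} (from {}, {2}, {2, 3})
cl via duality: int({1}) = {}, so X∖{} = {1, 2, 3}
cl∖int = {1}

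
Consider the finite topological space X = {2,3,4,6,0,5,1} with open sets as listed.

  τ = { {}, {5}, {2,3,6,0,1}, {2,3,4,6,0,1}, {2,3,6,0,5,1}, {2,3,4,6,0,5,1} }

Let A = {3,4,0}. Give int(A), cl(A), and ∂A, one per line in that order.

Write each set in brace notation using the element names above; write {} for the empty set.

opens ⊆ A: {}; union → int = {}
complement {2,6,5,1}; its interior {5}; cl(A) = X∖{5} = {2,3,4,6,0,1}
boundary = {2,3,4,6,0,1} ∖ {} = {2,3,4,6,0,1}

int(A) = {}
cl(A)  = {2,3,4,6,0,1}
∂A     = {2,3,4,6,0,1}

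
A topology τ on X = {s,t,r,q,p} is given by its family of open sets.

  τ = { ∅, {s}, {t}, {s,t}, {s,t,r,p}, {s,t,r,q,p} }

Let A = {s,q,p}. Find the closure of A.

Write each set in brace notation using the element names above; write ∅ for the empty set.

{s,r,q,p}

X∖A={t,r}, int(X∖A)={t}, hence cl(A)={s,r,q,p}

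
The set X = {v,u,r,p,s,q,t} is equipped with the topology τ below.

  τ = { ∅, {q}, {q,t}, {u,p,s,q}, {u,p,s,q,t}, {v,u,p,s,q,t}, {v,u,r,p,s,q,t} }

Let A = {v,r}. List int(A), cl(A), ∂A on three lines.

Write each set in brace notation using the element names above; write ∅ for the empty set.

U open, U⊆A: ∅. int(A) = ⋃ = ∅
X∖A={u,p,s,q,t}, int(X∖A)={u,p,s,q,t}, hence cl(A)={v,r}
∂A: remove int from cl → {v,r}

int(A) = ∅
cl(A)  = {v,r}
∂A     = {v,r}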